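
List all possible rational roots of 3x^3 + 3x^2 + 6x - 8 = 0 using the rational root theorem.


Rational root theorem: possible roots are ±p/q where:
  p divides the constant term (-8): p ∈ {1, 2, 4, 8}
  q divides the leading coefficient (3): q ∈ {1, 3}

All possible rational roots: -8, -4, -8/3, -2, -4/3, -1, -2/3, -1/3, 1/3, 2/3, 1, 4/3, 2, 8/3, 4, 8

-8, -4, -8/3, -2, -4/3, -1, -2/3, -1/3, 1/3, 2/3, 1, 4/3, 2, 8/3, 4, 8


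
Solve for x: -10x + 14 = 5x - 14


Starting with: -10x + 14 = 5x - 14
Move all x terms to left: (-10 - 5)x = -14 - 14
Simplify: -15x = -28
Divide both sides by -15: x = 28/15

x = 28/15


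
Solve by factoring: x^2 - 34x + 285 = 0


We need two numbers that multiply to 285 and add to -34.
Those numbers are -15 and -19 (since (-15) * (-19) = 285 and (-15) + (-19) = -34).
So x^2 - 34x + 285 = (x - 15)(x - 19) = 0
Setting each factor to zero: x = 15 or x = 19

x = 15, x = 19


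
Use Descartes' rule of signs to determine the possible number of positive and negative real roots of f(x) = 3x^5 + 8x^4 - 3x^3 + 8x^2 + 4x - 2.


Descartes' rule of signs:

For positive roots, count sign changes in f(x) = 3x^5 + 8x^4 - 3x^3 + 8x^2 + 4x - 2:
Signs of coefficients: +, +, -, +, +, -
Number of sign changes: 3
Possible positive real roots: 3, 1

For negative roots, examine f(-x) = -3x^5 + 8x^4 + 3x^3 + 8x^2 - 4x - 2:
Signs of coefficients: -, +, +, +, -, -
Number of sign changes: 2
Possible negative real roots: 2, 0

Positive roots: 3 or 1; Negative roots: 2 or 0


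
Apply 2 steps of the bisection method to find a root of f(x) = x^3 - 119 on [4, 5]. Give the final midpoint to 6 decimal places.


f(x) = x^3 - 119
f(4) = -55 < 0
f(5) = 6 > 0

Step 1: midpoint = (4.000000 + 5.000000)/2 = 4.500000
  f(4.500000) = -27.875000
  f(mid) < 0, so root is in [4.500000, 5.000000]

Step 2: midpoint = (4.500000 + 5.000000)/2 = 4.750000
  f(4.750000) = -11.828125
  f(mid) < 0, so root is in [4.750000, 5.000000]

midpoint = 4.750000


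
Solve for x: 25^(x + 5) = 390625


Express both sides with the same base.
390625 = 25^4
Since the bases match, equate exponents: x + 5 = 4
So x = 4 - (5) = -1

x = -1


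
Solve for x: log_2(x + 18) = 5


Convert to exponential form: x + 18 = 2^5 = 32
x = 32 - 18 = 14
Check: log_2(14 + 18) = log_2(32) = log_2(32) = 5 ✓

x = 14


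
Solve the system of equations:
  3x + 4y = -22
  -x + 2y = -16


Using Cramer's rule:
Determinant D = (3)(2) - (-1)(4) = 6 + 4 = 10
Dx = (-22)(2) - (-16)(4) = -44 + 64 = 20
Dy = (3)(-16) - (-1)(-22) = -48 - 22 = -70
x = Dx/D = 20/10 = 2
y = Dy/D = -70/10 = -7

x = 2, y = -7


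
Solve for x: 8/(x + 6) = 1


Multiply both sides by (x + 6): 8 = 1(x + 6)
Distribute: 8 = x + 6
x = 8 - 6 = 2
x = 2

x = 2


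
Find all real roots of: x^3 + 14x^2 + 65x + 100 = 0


Let p(x) = x^3 + 14x^2 + 65x + 100. By the rational root theorem (leading coefficient 1), any rational root is an integer divisor of 100: try ±1, ±2, ... in turn.
Test x = 1: value = 180 ≠ 0.
Test x = -1: value = 48 ≠ 0.
Test x = 2: value = 294 ≠ 0.
Test x = -2: value = 18 ≠ 0.
Test x = 4: value = 648 ≠ 0.
Test x = -4: value = 0 ✓, so (x + 4) is a factor.
Synthetic division by (x + 4): bring down 1; 1(-4) + 14 = 10; 10(-4) + 65 = 25; 25(-4) + 100 = 0 → quotient x^2 + 10x + 25, remainder 0.
Solve the quadratic x^2 + 10x + 25 = 0: discriminant = 10^2 - 4(1)(25) = 100 - 100 = 0.
Discriminant = 0, so a double root: x = -10/2 = -5.

x = -5 (multiplicity 2), x = -4


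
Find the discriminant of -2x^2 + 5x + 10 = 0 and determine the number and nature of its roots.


For ax^2 + bx + c = 0, discriminant D = b^2 - 4ac
Here a = -2, b = 5, c = 10
D = (5)^2 - 4(-2)(10) = 25 + 80 = 105

D = 105 > 0 but not a perfect square
The equation has 2 distinct real irrational roots.

Discriminant = 105, 2 distinct real irrational roots


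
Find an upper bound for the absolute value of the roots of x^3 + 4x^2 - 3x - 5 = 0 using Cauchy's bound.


Cauchy's bound: all roots r satisfy |r| <= 1 + max(|a_i/a_n|) for i = 0,...,n-1
where a_n is the leading coefficient.

Coefficients: [1, 4, -3, -5]
Leading coefficient a_n = 1
Ratios |a_i/a_n|: 4, 3, 5
Maximum ratio: 5
Cauchy's bound: |r| <= 1 + 5 = 6

Upper bound = 6


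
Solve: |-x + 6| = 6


An absolute value equation |expr| = 6 gives two cases:
Case 1: -x + 6 = 6
  -x = 0, so x = 0
Case 2: -x + 6 = -6
  -x = -12, so x = 12

x = 0, x = 12


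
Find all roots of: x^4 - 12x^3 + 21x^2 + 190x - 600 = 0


Let p(x) = x^4 - 12x^3 + 21x^2 + 190x - 600. By the rational root theorem (leading coefficient 1), any rational root is an integer divisor of 600: try ±1, ±2, ... in turn.
Test x = 1: value = -400 ≠ 0.
Test x = -1: value = -756 ≠ 0.
Test x = 2: value = -216 ≠ 0.
Test x = -2: value = -784 ≠ 0.
Test x = 3: value = -84 ≠ 0.
Test x = -3: value = -576 ≠ 0.
Test x = 4: value = -16 ≠ 0.
Test x = -4: value = 0 ✓, so (x + 4) is a factor.
Synthetic division by (x + 4): bring down 1; 1(-4) - 12 = -16; (-16)(-4) + 21 = 85; 85(-4) + 190 = -150; (-150)(-4) - 600 = 0 → quotient x^3 - 16x^2 + 85x - 150, remainder 0.
Continue with the quotient x^3 - 16x^2 + 85x - 150 (candidates must divide 150).
Test x = 5: value = 0 ✓, so (x - 5) is a factor.
Synthetic division by (x - 5): bring down 1; 1(5) - 16 = -11; (-11)(5) + 85 = 30; 30(5) - 150 = 0 → quotient x^2 - 11x + 30, remainder 0.
Solve the quadratic x^2 - 11x + 30 = 0: discriminant = (-11)^2 - 4(1)(30) = 121 - 120 = 1.
sqrt(1) = 1, so x = (11 ± 1)/2: x = 6 or x = 5.
Collecting all roots found:

x = -4, x = 5 (multiplicity 2), x = 6


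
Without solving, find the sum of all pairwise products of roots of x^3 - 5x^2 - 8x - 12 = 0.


By Vieta's formulas for x^3 + bx^2 + cx + d = 0:
  r1 + r2 + r3 = -b/a = 5
  r1*r2 + r1*r3 + r2*r3 = c/a = -8
  r1*r2*r3 = -d/a = 12


Sum of pairwise products = -8


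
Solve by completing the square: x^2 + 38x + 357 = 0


Start: x^2 + 38x + 357 = 0
Move constant: x^2 + 38x = -357
Half of 38 is 19, squared is 361
Add 361 to both sides: x^2 + 38x + 361 = 4
(x + 19)^2 = 4
x + 19 = ±2
x = -19 + 2 = -17 or x = -19 - 2 = -21

x = -21, x = -17


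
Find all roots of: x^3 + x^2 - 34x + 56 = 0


Let p(x) = x^3 + x^2 - 34x + 56. By the rational root theorem (leading coefficient 1), any rational root is an integer divisor of 56: try ±1, ±2, ... in turn.
Test x = 1: value = 24 ≠ 0.
Test x = -1: value = 90 ≠ 0.
Test x = 2: value = 0 ✓, so (x - 2) is a factor.
Synthetic division by (x - 2): bring down 1; 1(2) + 1 = 3; 3(2) - 34 = -28; (-28)(2) + 56 = 0 → quotient x^2 + 3x - 28, remainder 0.
Solve the quadratic x^2 + 3x - 28 = 0: discriminant = 3^2 - 4(1)(-28) = 9 + 112 = 121.
sqrt(121) = 11, so x = (-3 ± 11)/2: x = 4 or x = -7.
Collecting all roots found:

x = -7, x = 2, x = 4


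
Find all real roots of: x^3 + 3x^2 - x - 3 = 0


Let p(x) = x^3 + 3x^2 - x - 3. By the rational root theorem (leading coefficient 1), any rational root is an integer divisor of 3: try ±1, ±2, ... in turn.
Test x = 1: value = 0 ✓, so (x - 1) is a factor.
Synthetic division by (x - 1): bring down 1; 1(1) + 3 = 4; 4(1) - 1 = 3; 3(1) - 3 = 0 → quotient x^2 + 4x + 3, remainder 0.
Solve the quadratic x^2 + 4x + 3 = 0: discriminant = 4^2 - 4(1)(3) = 16 - 12 = 4.
sqrt(4) = 2, so x = (-4 ± 2)/2: x = -1 or x = -3.

x = -3, x = -1, x = 1


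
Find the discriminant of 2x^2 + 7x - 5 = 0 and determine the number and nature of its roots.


For ax^2 + bx + c = 0, discriminant D = b^2 - 4ac
Here a = 2, b = 7, c = -5
D = (7)^2 - 4(2)(-5) = 49 + 40 = 89

D = 89 > 0 but not a perfect square
The equation has 2 distinct real irrational roots.

Discriminant = 89, 2 distinct real irrational roots


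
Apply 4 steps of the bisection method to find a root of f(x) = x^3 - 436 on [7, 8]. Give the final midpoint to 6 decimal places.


f(x) = x^3 - 436
f(7) = -93 < 0
f(8) = 76 > 0

Step 1: midpoint = (7.000000 + 8.000000)/2 = 7.500000
  f(7.500000) = -14.125000
  f(mid) < 0, so root is in [7.500000, 8.000000]

Step 2: midpoint = (7.500000 + 8.000000)/2 = 7.750000
  f(7.750000) = 29.484375
  f(mid) > 0, so root is in [7.500000, 7.750000]

Step 3: midpoint = (7.500000 + 7.750000)/2 = 7.625000
  f(7.625000) = 7.322266
  f(mid) > 0, so root is in [7.500000, 7.625000]

Step 4: midpoint = (7.500000 + 7.625000)/2 = 7.562500
  f(7.562500) = -3.489990
  f(mid) < 0, so root is in [7.562500, 7.625000]

midpoint = 7.562500


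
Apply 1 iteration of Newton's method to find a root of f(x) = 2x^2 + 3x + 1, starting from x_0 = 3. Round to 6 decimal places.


Newton's method: x_(n+1) = x_n - f(x_n)/f'(x_n)
f(x) = 2x^2 + 3x + 1
f'(x) = 4x + 3

Iteration 1:
  f(3.000000) = 28.000000
  f'(3.000000) = 15.000000
  x_1 = 3.000000 - (28.000000)/(15.000000) = 1.133333

x_1 = 1.133333


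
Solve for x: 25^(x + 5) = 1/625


Express both sides with the same base.
1/625 = 25^(-2)
Since the bases match, equate exponents: x + 5 = -2
So x = -2 - (5) = -7

x = -7


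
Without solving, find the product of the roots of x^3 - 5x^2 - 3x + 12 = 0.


By Vieta's formulas for x^3 + bx^2 + cx + d = 0:
  r1 + r2 + r3 = -b/a = 5
  r1*r2 + r1*r3 + r2*r3 = c/a = -3
  r1*r2*r3 = -d/a = -12


Product = -12


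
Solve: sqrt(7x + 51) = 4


Square both sides: 7x + 51 = 4^2 = 16
7x = 16 - 51 = -35
x = -5
Check: sqrt(7*(-5) + 51) = sqrt(16) = 4 ✓

x = -5


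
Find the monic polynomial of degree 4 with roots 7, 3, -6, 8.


A monic polynomial with roots 7, 3, -6, 8 is:
p(x) = (x - 7)(x - 3)(x + 6)(x - 8)
After multiplying by (x - 7): x - 7
After multiplying by (x - 3): x^2 - 10x + 21
After multiplying by (x + 6): x^3 - 4x^2 - 39x + 126
After multiplying by (x - 8): x^4 - 12x^3 - 7x^2 + 438x - 1008

x^4 - 12x^3 - 7x^2 + 438x - 1008


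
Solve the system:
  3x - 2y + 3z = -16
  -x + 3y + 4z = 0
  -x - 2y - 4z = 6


Using Cramer's rule. Expand each determinant along the first row.
D  = 3*[3*(-4) - 4*(-2)] - (-2)*[(-1)*(-4) - 4*(-1)] + 3*[(-1)*(-2) - 3*(-1)]
  = 3*(-4) - (-2)*(8) + 3*(5) = 19
Dx = (-16)*[3*(-4) - 4*(-2)] - (-2)*[0*(-4) - 4*6] + 3*[0*(-2) - 3*6]
  = (-16)*(-4) - (-2)*(-24) + 3*(-18) = -38
Dy = 3*[0*(-4) - 4*6] - (-16)*[(-1)*(-4) - 4*(-1)] + 3*[(-1)*6 - 0*(-1)]
  = 3*(-24) - (-16)*(8) + 3*(-6) = 38
Dz = 3*[3*6 - 0*(-2)] - (-2)*[(-1)*6 - 0*(-1)] + (-16)*[(-1)*(-2) - 3*(-1)]
  = 3*(18) - (-2)*(-6) + (-16)*(5) = -38
x = Dx/D = -38/19 = -2, y = Dy/D = 38/19 = 2, z = Dz/D = -38/19 = -2
Check eq1: (3)(-2) + (-2)(2) + (3)(-2) = -16 = -16 ✓
Check eq2: (-1)(-2) + (3)(2) + (4)(-2) = 0 = 0 ✓
Check eq3: (-1)(-2) + (-2)(2) + (-4)(-2) = 6 = 6 ✓

x = -2, y = 2, z = -2


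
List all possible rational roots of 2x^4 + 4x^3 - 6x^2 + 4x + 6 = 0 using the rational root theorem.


Rational root theorem: possible roots are ±p/q where:
  p divides the constant term (6): p ∈ {1, 2, 3, 6}
  q divides the leading coefficient (2): q ∈ {1, 2}

All possible rational roots: -6, -3, -2, -3/2, -1, -1/2, 1/2, 1, 3/2, 2, 3, 6

-6, -3, -2, -3/2, -1, -1/2, 1/2, 1, 3/2, 2, 3, 6


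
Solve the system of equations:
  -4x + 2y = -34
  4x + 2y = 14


Using Cramer's rule:
Determinant D = (-4)(2) - (4)(2) = -8 - 8 = -16
Dx = (-34)(2) - (14)(2) = -68 - 28 = -96
Dy = (-4)(14) - (4)(-34) = -56 + 136 = 80
x = Dx/D = -96/-16 = 6
y = Dy/D = 80/-16 = -5

x = 6, y = -5


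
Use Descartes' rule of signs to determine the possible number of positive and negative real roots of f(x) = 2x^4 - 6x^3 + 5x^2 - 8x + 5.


Descartes' rule of signs:

For positive roots, count sign changes in f(x) = 2x^4 - 6x^3 + 5x^2 - 8x + 5:
Signs of coefficients: +, -, +, -, +
Number of sign changes: 4
Possible positive real roots: 4, 2, 0

For negative roots, examine f(-x) = 2x^4 + 6x^3 + 5x^2 + 8x + 5:
Signs of coefficients: +, +, +, +, +
Number of sign changes: 0
Possible negative real roots: 0

Positive roots: 4 or 2 or 0; Negative roots: 0


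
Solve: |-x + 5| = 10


An absolute value equation |expr| = 10 gives two cases:
Case 1: -x + 5 = 10
  -x = 5, so x = -5
Case 2: -x + 5 = -10
  -x = -15, so x = 15

x = -5, x = 15


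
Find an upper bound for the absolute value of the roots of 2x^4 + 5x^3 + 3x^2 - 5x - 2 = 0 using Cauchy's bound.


Cauchy's bound: all roots r satisfy |r| <= 1 + max(|a_i/a_n|) for i = 0,...,n-1
where a_n is the leading coefficient.

Coefficients: [2, 5, 3, -5, -2]
Leading coefficient a_n = 2
Ratios |a_i/a_n|: 5/2, 3/2, 5/2, 1
Maximum ratio: 5/2
Cauchy's bound: |r| <= 1 + 5/2 = 7/2

Upper bound = 7/2


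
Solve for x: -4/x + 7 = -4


Subtract 7 from both sides: -4/x = -11
Multiply both sides by x: -4 = -11 * x
Divide by -11: x = 4/11

x = 4/11


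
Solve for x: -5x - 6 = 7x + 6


Starting with: -5x - 6 = 7x + 6
Move all x terms to left: (-5 - 7)x = 6 + 6
Simplify: -12x = 12
Divide both sides by -12: x = -1

x = -1


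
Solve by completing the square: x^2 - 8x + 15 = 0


Start: x^2 - 8x + 15 = 0
Move constant: x^2 - 8x = -15
Half of -8 is -4, squared is 16
Add 16 to both sides: x^2 - 8x + 16 = 1
(x - 4)^2 = 1
x - 4 = ±1
x = 4 + 1 = 5 or x = 4 - 1 = 3

x = 3, x = 5


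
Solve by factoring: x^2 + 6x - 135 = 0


We need two numbers that multiply to -135 and add to 6.
Those numbers are -9 and 15 (since (-9) * 15 = -135 and (-9) + 15 = 6).
So x^2 + 6x - 135 = (x - 9)(x + 15) = 0
Setting each factor to zero: x = 9 or x = -15

x = -15, x = 9


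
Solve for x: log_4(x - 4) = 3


Convert to exponential form: x - 4 = 4^3 = 64
x = 64 + 4 = 68
Check: log_4(68 - 4) = log_4(64) = log_4(64) = 3 ✓

x = 68


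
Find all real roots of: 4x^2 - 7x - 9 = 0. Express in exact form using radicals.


Using the quadratic formula: x = (-b ± sqrt(b^2 - 4ac)) / (2a)
Here a = 4, b = -7, c = -9
Discriminant = b^2 - 4ac = (-7)^2 - 4(4)(-9) = 49 + 144 = 193
Since discriminant = 193 > 0, there are two real roots.
x = (7 ± sqrt(193)) / 8
Numerically: x ≈ 2.6116 or x ≈ -0.8616

x = (7 + sqrt(193)) / 8 or x = (7 - sqrt(193)) / 8


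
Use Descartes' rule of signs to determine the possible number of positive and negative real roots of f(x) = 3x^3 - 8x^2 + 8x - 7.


Descartes' rule of signs:

For positive roots, count sign changes in f(x) = 3x^3 - 8x^2 + 8x - 7:
Signs of coefficients: +, -, +, -
Number of sign changes: 3
Possible positive real roots: 3, 1

For negative roots, examine f(-x) = -3x^3 - 8x^2 - 8x - 7:
Signs of coefficients: -, -, -, -
Number of sign changes: 0
Possible negative real roots: 0

Positive roots: 3 or 1; Negative roots: 0


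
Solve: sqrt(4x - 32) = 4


Square both sides: 4x - 32 = 4^2 = 16
4x = 16 + 32 = 48
x = 12
Check: sqrt(4*12 - 32) = sqrt(16) = 4 ✓

x = 12


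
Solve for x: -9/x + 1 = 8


Subtract 1 from both sides: -9/x = 7
Multiply both sides by x: -9 = 7 * x
Divide by 7: x = -9/7

x = -9/7


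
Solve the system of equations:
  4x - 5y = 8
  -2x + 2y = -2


Using Cramer's rule:
Determinant D = (4)(2) - (-2)(-5) = 8 - 10 = -2
Dx = (8)(2) - (-2)(-5) = 16 - 10 = 6
Dy = (4)(-2) - (-2)(8) = -8 + 16 = 8
x = Dx/D = 6/-2 = -3
y = Dy/D = 8/-2 = -4

x = -3, y = -4


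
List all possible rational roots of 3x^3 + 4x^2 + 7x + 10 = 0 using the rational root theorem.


Rational root theorem: possible roots are ±p/q where:
  p divides the constant term (10): p ∈ {1, 2, 5, 10}
  q divides the leading coefficient (3): q ∈ {1, 3}

All possible rational roots: -10, -5, -10/3, -2, -5/3, -1, -2/3, -1/3, 1/3, 2/3, 1, 5/3, 2, 10/3, 5, 10

-10, -5, -10/3, -2, -5/3, -1, -2/3, -1/3, 1/3, 2/3, 1, 5/3, 2, 10/3, 5, 10


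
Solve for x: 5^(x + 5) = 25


Express both sides with the same base.
25 = 5^2
Since the bases match, equate exponents: x + 5 = 2
So x = 2 - (5) = -3

x = -3


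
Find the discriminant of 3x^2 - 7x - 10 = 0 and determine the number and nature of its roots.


For ax^2 + bx + c = 0, discriminant D = b^2 - 4ac
Here a = 3, b = -7, c = -10
D = (-7)^2 - 4(3)(-10) = 49 + 120 = 169

D = 169 > 0 and is a perfect square (sqrt = 13)
The equation has 2 distinct real rational roots.

Discriminant = 169, 2 distinct real rational roots


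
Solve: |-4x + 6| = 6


An absolute value equation |expr| = 6 gives two cases:
Case 1: -4x + 6 = 6
  -4x = 0, so x = 0
Case 2: -4x + 6 = -6
  -4x = -12, so x = 3

x = 0, x = 3


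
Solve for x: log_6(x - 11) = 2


Convert to exponential form: x - 11 = 6^2 = 36
x = 36 + 11 = 47
Check: log_6(47 - 11) = log_6(36) = log_6(36) = 2 ✓

x = 47


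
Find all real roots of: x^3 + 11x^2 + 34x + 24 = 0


Let p(x) = x^3 + 11x^2 + 34x + 24. By the rational root theorem (leading coefficient 1), any rational root is an integer divisor of 24: try ±1, ±2, ... in turn.
Test x = 1: value = 70 ≠ 0.
Test x = -1: value = 0 ✓, so (x + 1) is a factor.
Synthetic division by (x + 1): bring down 1; 1(-1) + 11 = 10; 10(-1) + 34 = 24; 24(-1) + 24 = 0 → quotient x^2 + 10x + 24, remainder 0.
Solve the quadratic x^2 + 10x + 24 = 0: discriminant = 10^2 - 4(1)(24) = 100 - 96 = 4.
sqrt(4) = 2, so x = (-10 ± 2)/2: x = -4 or x = -6.

x = -6, x = -4, x = -1


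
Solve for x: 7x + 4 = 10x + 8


Starting with: 7x + 4 = 10x + 8
Move all x terms to left: (7 - 10)x = 8 - 4
Simplify: -3x = 4
Divide both sides by -3: x = -4/3

x = -4/3


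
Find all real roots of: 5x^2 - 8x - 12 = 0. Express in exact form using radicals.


Using the quadratic formula: x = (-b ± sqrt(b^2 - 4ac)) / (2a)
Here a = 5, b = -8, c = -12
Discriminant = b^2 - 4ac = (-8)^2 - 4(5)(-12) = 64 + 240 = 304
Since discriminant = 304 > 0, there are two real roots.
x = (8 ± 4*sqrt(19)) / 10
Simplifying: x = (4 ± 2*sqrt(19)) / 5
Numerically: x ≈ 2.5436 or x ≈ -0.9436

x = (4 + 2*sqrt(19)) / 5 or x = (4 - 2*sqrt(19)) / 5


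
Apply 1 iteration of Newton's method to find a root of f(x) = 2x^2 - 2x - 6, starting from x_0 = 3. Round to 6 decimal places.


Newton's method: x_(n+1) = x_n - f(x_n)/f'(x_n)
f(x) = 2x^2 - 2x - 6
f'(x) = 4x - 2

Iteration 1:
  f(3.000000) = 6.000000
  f'(3.000000) = 10.000000
  x_1 = 3.000000 - (6.000000)/(10.000000) = 2.400000

x_1 = 2.400000


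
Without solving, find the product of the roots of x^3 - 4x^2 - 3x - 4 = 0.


By Vieta's formulas for x^3 + bx^2 + cx + d = 0:
  r1 + r2 + r3 = -b/a = 4
  r1*r2 + r1*r3 + r2*r3 = c/a = -3
  r1*r2*r3 = -d/a = 4


Product = 4


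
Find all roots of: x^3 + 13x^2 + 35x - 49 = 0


Let p(x) = x^3 + 13x^2 + 35x - 49. By the rational root theorem (leading coefficient 1), any rational root is an integer divisor of 49: try ±1, ±2, ... in turn.
Test x = 1: value = 0 ✓, so (x - 1) is a factor.
Synthetic division by (x - 1): bring down 1; 1(1) + 13 = 14; 14(1) + 35 = 49; 49(1) - 49 = 0 → quotient x^2 + 14x + 49, remainder 0.
Solve the quadratic x^2 + 14x + 49 = 0: discriminant = 14^2 - 4(1)(49) = 196 - 196 = 0.
Discriminant = 0, so a double root: x = -14/2 = -7.
Collecting all roots found:

x = -7 (multiplicity 2), x = 1


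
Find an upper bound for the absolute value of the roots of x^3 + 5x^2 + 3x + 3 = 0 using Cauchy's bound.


Cauchy's bound: all roots r satisfy |r| <= 1 + max(|a_i/a_n|) for i = 0,...,n-1
where a_n is the leading coefficient.

Coefficients: [1, 5, 3, 3]
Leading coefficient a_n = 1
Ratios |a_i/a_n|: 5, 3, 3
Maximum ratio: 5
Cauchy's bound: |r| <= 1 + 5 = 6

Upper bound = 6


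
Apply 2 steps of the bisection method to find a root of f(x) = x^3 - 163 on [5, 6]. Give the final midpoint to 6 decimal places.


f(x) = x^3 - 163
f(5) = -38 < 0
f(6) = 53 > 0

Step 1: midpoint = (5.000000 + 6.000000)/2 = 5.500000
  f(5.500000) = 3.375000
  f(mid) > 0, so root is in [5.000000, 5.500000]

Step 2: midpoint = (5.000000 + 5.500000)/2 = 5.250000
  f(5.250000) = -18.296875
  f(mid) < 0, so root is in [5.250000, 5.500000]

midpoint = 5.250000


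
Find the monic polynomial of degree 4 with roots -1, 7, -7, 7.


A monic polynomial with roots -1, 7, -7, 7 is:
p(x) = (x + 1)(x - 7)(x + 7)(x - 7)
After multiplying by (x + 1): x + 1
After multiplying by (x - 7): x^2 - 6x - 7
After multiplying by (x + 7): x^3 + x^2 - 49x - 49
After multiplying by (x - 7): x^4 - 6x^3 - 56x^2 + 294x + 343

x^4 - 6x^3 - 56x^2 + 294x + 343


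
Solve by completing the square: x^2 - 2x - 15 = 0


Start: x^2 - 2x - 15 = 0
Move constant: x^2 - 2x = 15
Half of -2 is -1, squared is 1
Add 1 to both sides: x^2 - 2x + 1 = 16
(x - 1)^2 = 16
x - 1 = ±4
x = 1 + 4 = 5 or x = 1 - 4 = -3

x = -3, x = 5


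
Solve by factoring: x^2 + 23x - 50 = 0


We need two numbers that multiply to -50 and add to 23.
Those numbers are -2 and 25 (since (-2) * 25 = -50 and (-2) + 25 = 23).
So x^2 + 23x - 50 = (x - 2)(x + 25) = 0
Setting each factor to zero: x = 2 or x = -25

x = -25, x = 2


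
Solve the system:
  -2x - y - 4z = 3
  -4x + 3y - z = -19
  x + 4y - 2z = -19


Using Cramer's rule. Expand each determinant along the first row.
D  = (-2)*[3*(-2) - (-1)*4] - (-1)*[(-4)*(-2) - (-1)*1] + (-4)*[(-4)*4 - 3*1]
  = (-2)*(-2) - (-1)*(9) + (-4)*(-19) = 89
Dx = 3*[3*(-2) - (-1)*4] - (-1)*[(-19)*(-2) - (-1)*(-19)] + (-4)*[(-19)*4 - 3*(-19)]
  = 3*(-2) - (-1)*(19) + (-4)*(-19) = 89
Dy = (-2)*[(-19)*(-2) - (-1)*(-19)] - 3*[(-4)*(-2) - (-1)*1] + (-4)*[(-4)*(-19) - (-19)*1]
  = (-2)*(19) - 3*(9) + (-4)*(95) = -445
Dz = (-2)*[3*(-19) - (-19)*4] - (-1)*[(-4)*(-19) - (-19)*1] + 3*[(-4)*4 - 3*1]
  = (-2)*(19) - (-1)*(95) + 3*(-19) = 0
x = Dx/D = 89/89 = 1, y = Dy/D = -445/89 = -5, z = Dz/D = 0/89 = 0
Check eq1: (-2)(1) + (-1)(-5) + (-4)(0) = 3 = 3 ✓
Check eq2: (-4)(1) + (3)(-5) + (-1)(0) = -19 = -19 ✓
Check eq3: (1)(1) + (4)(-5) + (-2)(0) = -19 = -19 ✓

x = 1, y = -5, z = 0


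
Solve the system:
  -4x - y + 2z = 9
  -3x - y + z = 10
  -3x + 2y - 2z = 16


Using Cramer's rule. Expand each determinant along the first row.
D  = (-4)*[(-1)*(-2) - 1*2] - (-1)*[(-3)*(-2) - 1*(-3)] + 2*[(-3)*2 - (-1)*(-3)]
  = (-4)*(0) - (-1)*(9) + 2*(-9) = -9
Dx = 9*[(-1)*(-2) - 1*2] - (-1)*[10*(-2) - 1*16] + 2*[10*2 - (-1)*16]
  = 9*(0) - (-1)*(-36) + 2*(36) = 36
Dy = (-4)*[10*(-2) - 1*16] - 9*[(-3)*(-2) - 1*(-3)] + 2*[(-3)*16 - 10*(-3)]
  = (-4)*(-36) - 9*(9) + 2*(-18) = 27
Dz = (-4)*[(-1)*16 - 10*2] - (-1)*[(-3)*16 - 10*(-3)] + 9*[(-3)*2 - (-1)*(-3)]
  = (-4)*(-36) - (-1)*(-18) + 9*(-9) = 45
x = Dx/D = 36/-9 = -4, y = Dy/D = 27/-9 = -3, z = Dz/D = 45/-9 = -5
Check eq1: (-4)(-4) + (-1)(-3) + (2)(-5) = 9 = 9 ✓
Check eq2: (-3)(-4) + (-1)(-3) + (1)(-5) = 10 = 10 ✓
Check eq3: (-3)(-4) + (2)(-3) + (-2)(-5) = 16 = 16 ✓

x = -4, y = -3, z = -5


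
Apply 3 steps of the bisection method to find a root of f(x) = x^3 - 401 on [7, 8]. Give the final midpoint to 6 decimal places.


f(x) = x^3 - 401
f(7) = -58 < 0
f(8) = 111 > 0

Step 1: midpoint = (7.000000 + 8.000000)/2 = 7.500000
  f(7.500000) = 20.875000
  f(mid) > 0, so root is in [7.000000, 7.500000]

Step 2: midpoint = (7.000000 + 7.500000)/2 = 7.250000
  f(7.250000) = -19.921875
  f(mid) < 0, so root is in [7.250000, 7.500000]

Step 3: midpoint = (7.250000 + 7.500000)/2 = 7.375000
  f(7.375000) = 0.130859
  f(mid) > 0, so root is in [7.250000, 7.375000]

midpoint = 7.375000


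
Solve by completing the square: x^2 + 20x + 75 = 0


Start: x^2 + 20x + 75 = 0
Move constant: x^2 + 20x = -75
Half of 20 is 10, squared is 100
Add 100 to both sides: x^2 + 20x + 100 = 25
(x + 10)^2 = 25
x + 10 = ±5
x = -10 + 5 = -5 or x = -10 - 5 = -15

x = -15, x = -5


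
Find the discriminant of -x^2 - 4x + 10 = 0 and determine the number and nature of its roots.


For ax^2 + bx + c = 0, discriminant D = b^2 - 4ac
Here a = -1, b = -4, c = 10
D = (-4)^2 - 4(-1)(10) = 16 + 40 = 56

D = 56 > 0 but not a perfect square
The equation has 2 distinct real irrational roots.

Discriminant = 56, 2 distinct real irrational roots


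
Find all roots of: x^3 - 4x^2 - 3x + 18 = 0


Let p(x) = x^3 - 4x^2 - 3x + 18. By the rational root theorem (leading coefficient 1), any rational root is an integer divisor of 18: try ±1, ±2, ... in turn.
Test x = 1: value = 12 ≠ 0.
Test x = -1: value = 16 ≠ 0.
Test x = 2: value = 4 ≠ 0.
Test x = -2: value = 0 ✓, so (x + 2) is a factor.
Synthetic division by (x + 2): bring down 1; 1(-2) - 4 = -6; (-6)(-2) - 3 = 9; 9(-2) + 18 = 0 → quotient x^2 - 6x + 9, remainder 0.
Solve the quadratic x^2 - 6x + 9 = 0: discriminant = (-6)^2 - 4(1)(9) = 36 - 36 = 0.
Discriminant = 0, so a double root: x = 6/2 = 3.
Collecting all roots found:

x = -2, x = 3 (multiplicity 2)


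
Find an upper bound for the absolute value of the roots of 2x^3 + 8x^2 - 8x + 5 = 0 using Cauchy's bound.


Cauchy's bound: all roots r satisfy |r| <= 1 + max(|a_i/a_n|) for i = 0,...,n-1
where a_n is the leading coefficient.

Coefficients: [2, 8, -8, 5]
Leading coefficient a_n = 2
Ratios |a_i/a_n|: 4, 4, 5/2
Maximum ratio: 4
Cauchy's bound: |r| <= 1 + 4 = 5

Upper bound = 5


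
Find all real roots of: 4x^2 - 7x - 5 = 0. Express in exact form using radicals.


Using the quadratic formula: x = (-b ± sqrt(b^2 - 4ac)) / (2a)
Here a = 4, b = -7, c = -5
Discriminant = b^2 - 4ac = (-7)^2 - 4(4)(-5) = 49 + 80 = 129
Since discriminant = 129 > 0, there are two real roots.
x = (7 ± sqrt(129)) / 8
Numerically: x ≈ 2.2947 or x ≈ -0.5447

x = (7 + sqrt(129)) / 8 or x = (7 - sqrt(129)) / 8


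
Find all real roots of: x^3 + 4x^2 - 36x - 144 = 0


Let p(x) = x^3 + 4x^2 - 36x - 144. By the rational root theorem (leading coefficient 1), any rational root is an integer divisor of 144: try ±1, ±2, ... in turn.
Test x = 1: value = -175 ≠ 0.
Test x = -1: value = -105 ≠ 0.
Test x = 2: value = -192 ≠ 0.
Test x = -2: value = -64 ≠ 0.
Test x = 3: value = -189 ≠ 0.
Test x = -3: value = -27 ≠ 0.
Test x = 4: value = -160 ≠ 0.
Test x = -4: value = 0 ✓, so (x + 4) is a factor.
Synthetic division by (x + 4): bring down 1; 1(-4) + 4 = 0; 0(-4) - 36 = -36; (-36)(-4) - 144 = 0 → quotient x^2 - 36, remainder 0.
Solve the quadratic x^2 - 36 = 0: discriminant = 0^2 - 4(1)(-36) = 0 + 144 = 144.
sqrt(144) = 12, so x = (0 ± 12)/2: x = 6 or x = -6.

x = -6, x = -4, x = 6


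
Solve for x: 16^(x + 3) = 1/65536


Express both sides with the same base.
1/65536 = 16^(-4)
Since the bases match, equate exponents: x + 3 = -4
So x = -4 - (3) = -7

x = -7


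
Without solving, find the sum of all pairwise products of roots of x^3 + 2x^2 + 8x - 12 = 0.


By Vieta's formulas for x^3 + bx^2 + cx + d = 0:
  r1 + r2 + r3 = -b/a = -2
  r1*r2 + r1*r3 + r2*r3 = c/a = 8
  r1*r2*r3 = -d/a = 12


Sum of pairwise products = 8


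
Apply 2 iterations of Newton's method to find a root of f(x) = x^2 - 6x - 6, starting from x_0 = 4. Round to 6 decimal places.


Newton's method: x_(n+1) = x_n - f(x_n)/f'(x_n)
f(x) = x^2 - 6x - 6
f'(x) = 2x - 6

Iteration 1:
  f(4.000000) = -14.000000
  f'(4.000000) = 2.000000
  x_1 = 4.000000 - (-14.000000)/(2.000000) = 11.000000

Iteration 2:
  f(11.000000) = 49.000000
  f'(11.000000) = 16.000000
  x_2 = 11.000000 - (49.000000)/(16.000000) = 7.937500

x_2 = 7.937500


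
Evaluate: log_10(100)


We need the exponent such that 10^? = 100
10^2 = 100
Therefore log_10(100) = 2

2


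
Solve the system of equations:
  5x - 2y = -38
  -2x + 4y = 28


Using Cramer's rule:
Determinant D = (5)(4) - (-2)(-2) = 20 - 4 = 16
Dx = (-38)(4) - (28)(-2) = -152 + 56 = -96
Dy = (5)(28) - (-2)(-38) = 140 - 76 = 64
x = Dx/D = -96/16 = -6
y = Dy/D = 64/16 = 4

x = -6, y = 4


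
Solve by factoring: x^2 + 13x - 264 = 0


We need two numbers that multiply to -264 and add to 13.
Those numbers are 24 and -11 (since 24 * (-11) = -264 and 24 + (-11) = 13).
So x^2 + 13x - 264 = (x + 24)(x - 11) = 0
Setting each factor to zero: x = -24 or x = 11

x = -24, x = 11


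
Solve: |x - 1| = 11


An absolute value equation |expr| = 11 gives two cases:
Case 1: x - 1 = 11
  x = 12, so x = 12
Case 2: x - 1 = -11
  x = -10, so x = -10

x = -10, x = 12


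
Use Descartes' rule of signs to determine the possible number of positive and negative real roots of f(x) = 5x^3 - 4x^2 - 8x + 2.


Descartes' rule of signs:

For positive roots, count sign changes in f(x) = 5x^3 - 4x^2 - 8x + 2:
Signs of coefficients: +, -, -, +
Number of sign changes: 2
Possible positive real roots: 2, 0

For negative roots, examine f(-x) = -5x^3 - 4x^2 + 8x + 2:
Signs of coefficients: -, -, +, +
Number of sign changes: 1
Possible negative real roots: 1

Positive roots: 2 or 0; Negative roots: 1


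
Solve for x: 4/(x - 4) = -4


Multiply both sides by (x - 4): 4 = -4(x - 4)
Distribute: 4 = -4x + 16
-4x = 4 - 16 = -12
x = 3

x = 3


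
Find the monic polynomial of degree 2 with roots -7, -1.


A monic polynomial with roots -7, -1 is:
p(x) = (x + 7)(x + 1)
After multiplying by (x + 7): x + 7
After multiplying by (x + 1): x^2 + 8x + 7

x^2 + 8x + 7


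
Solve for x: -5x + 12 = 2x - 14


Starting with: -5x + 12 = 2x - 14
Move all x terms to left: (-5 - 2)x = -14 - 12
Simplify: -7x = -26
Divide both sides by -7: x = 26/7

x = 26/7


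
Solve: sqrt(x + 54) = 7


Square both sides: x + 54 = 7^2 = 49
x = 49 - 54 = -5
x = -5
Check: sqrt(1*(-5) + 54) = sqrt(49) = 7 ✓

x = -5


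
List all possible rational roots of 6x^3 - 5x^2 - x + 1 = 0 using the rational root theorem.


Rational root theorem: possible roots are ±p/q where:
  p divides the constant term (1): p ∈ {1}
  q divides the leading coefficient (6): q ∈ {1, 2, 3, 6}

All possible rational roots: -1, -1/2, -1/3, -1/6, 1/6, 1/3, 1/2, 1

-1, -1/2, -1/3, -1/6, 1/6, 1/3, 1/2, 1


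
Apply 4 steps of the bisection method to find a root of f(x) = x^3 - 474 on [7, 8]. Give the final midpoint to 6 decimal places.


f(x) = x^3 - 474
f(7) = -131 < 0
f(8) = 38 > 0

Step 1: midpoint = (7.000000 + 8.000000)/2 = 7.500000
  f(7.500000) = -52.125000
  f(mid) < 0, so root is in [7.500000, 8.000000]

Step 2: midpoint = (7.500000 + 8.000000)/2 = 7.750000
  f(7.750000) = -8.515625
  f(mid) < 0, so root is in [7.750000, 8.000000]

Step 3: midpoint = (7.750000 + 8.000000)/2 = 7.875000
  f(7.875000) = 14.373047
  f(mid) > 0, so root is in [7.750000, 7.875000]

Step 4: midpoint = (7.750000 + 7.875000)/2 = 7.812500
  f(7.812500) = 2.837158
  f(mid) > 0, so root is in [7.750000, 7.812500]

midpoint = 7.812500


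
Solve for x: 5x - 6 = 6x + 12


Starting with: 5x - 6 = 6x + 12
Move all x terms to left: (5 - 6)x = 12 + 6
Simplify: -x = 18
Divide both sides by -1: x = -18

x = -18


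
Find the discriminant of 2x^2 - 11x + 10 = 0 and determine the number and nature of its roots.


For ax^2 + bx + c = 0, discriminant D = b^2 - 4ac
Here a = 2, b = -11, c = 10
D = (-11)^2 - 4(2)(10) = 121 - 80 = 41

D = 41 > 0 but not a perfect square
The equation has 2 distinct real irrational roots.

Discriminant = 41, 2 distinct real irrational roots


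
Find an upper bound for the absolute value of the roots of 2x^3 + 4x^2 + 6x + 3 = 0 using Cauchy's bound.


Cauchy's bound: all roots r satisfy |r| <= 1 + max(|a_i/a_n|) for i = 0,...,n-1
where a_n is the leading coefficient.

Coefficients: [2, 4, 6, 3]
Leading coefficient a_n = 2
Ratios |a_i/a_n|: 2, 3, 3/2
Maximum ratio: 3
Cauchy's bound: |r| <= 1 + 3 = 4

Upper bound = 4


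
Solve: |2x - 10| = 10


An absolute value equation |expr| = 10 gives two cases:
Case 1: 2x - 10 = 10
  2x = 20, so x = 10
Case 2: 2x - 10 = -10
  2x = 0, so x = 0

x = 0, x = 10


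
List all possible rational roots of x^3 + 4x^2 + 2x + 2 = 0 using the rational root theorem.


Rational root theorem: possible roots are ±p/q where:
  p divides the constant term (2): p ∈ {1, 2}
  q divides the leading coefficient (1): q ∈ {1}

All possible rational roots: -2, -1, 1, 2

-2, -1, 1, 2


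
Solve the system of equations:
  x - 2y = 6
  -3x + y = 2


Using Cramer's rule:
Determinant D = (1)(1) - (-3)(-2) = 1 - 6 = -5
Dx = (6)(1) - (2)(-2) = 6 + 4 = 10
Dy = (1)(2) - (-3)(6) = 2 + 18 = 20
x = Dx/D = 10/-5 = -2
y = Dy/D = 20/-5 = -4

x = -2, y = -4


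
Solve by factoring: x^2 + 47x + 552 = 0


We need two numbers that multiply to 552 and add to 47.
Those numbers are 23 and 24 (since 23 * 24 = 552 and 23 + 24 = 47).
So x^2 + 47x + 552 = (x + 23)(x + 24) = 0
Setting each factor to zero: x = -23 or x = -24

x = -24, x = -23


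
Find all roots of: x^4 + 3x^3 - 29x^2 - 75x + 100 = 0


Let p(x) = x^4 + 3x^3 - 29x^2 - 75x + 100. By the rational root theorem (leading coefficient 1), any rational root is an integer divisor of 100: try ±1, ±2, ... in turn.
Test x = 1: value = 0 ✓, so (x - 1) is a factor.
Synthetic division by (x - 1): bring down 1; 1(1) + 3 = 4; 4(1) - 29 = -25; (-25)(1) - 75 = -100; (-100)(1) + 100 = 0 → quotient x^3 + 4x^2 - 25x - 100, remainder 0.
Continue with the quotient x^3 + 4x^2 - 25x - 100 (candidates must divide 100; re-test x = 1 first in case it repeats).
Test x = 1: value = -120 ≠ 0.
Test x = -1: value = -72 ≠ 0.
Test x = 2: value = -126 ≠ 0.
Test x = -2: value = -42 ≠ 0.
Test x = 4: value = -72 ≠ 0.
Test x = -4: value = 0 ✓, so (x + 4) is a factor.
Synthetic division by (x + 4): bring down 1; 1(-4) + 4 = 0; 0(-4) - 25 = -25; (-25)(-4) - 100 = 0 → quotient x^2 - 25, remainder 0.
Solve the quadratic x^2 - 25 = 0: discriminant = 0^2 - 4(1)(-25) = 0 + 100 = 100.
sqrt(100) = 10, so x = (0 ± 10)/2: x = 5 or x = -5.
Collecting all roots found:

x = -5, x = -4, x = 1, x = 5


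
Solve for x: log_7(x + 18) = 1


Convert to exponential form: x + 18 = 7^1 = 7
x = 7 - 18 = -11
Check: log_7(-11 + 18) = log_7(7) = log_7(7) = 1 ✓

x = -11


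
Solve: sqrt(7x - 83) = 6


Square both sides: 7x - 83 = 6^2 = 36
7x = 36 + 83 = 119
x = 17
Check: sqrt(7*17 - 83) = sqrt(36) = 6 ✓

x = 17


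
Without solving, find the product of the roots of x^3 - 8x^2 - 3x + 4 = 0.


By Vieta's formulas for x^3 + bx^2 + cx + d = 0:
  r1 + r2 + r3 = -b/a = 8
  r1*r2 + r1*r3 + r2*r3 = c/a = -3
  r1*r2*r3 = -d/a = -4


Product = -4


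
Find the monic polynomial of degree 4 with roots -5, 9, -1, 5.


A monic polynomial with roots -5, 9, -1, 5 is:
p(x) = (x + 5)(x - 9)(x + 1)(x - 5)
After multiplying by (x + 5): x + 5
After multiplying by (x - 9): x^2 - 4x - 45
After multiplying by (x + 1): x^3 - 3x^2 - 49x - 45
After multiplying by (x - 5): x^4 - 8x^3 - 34x^2 + 200x + 225

x^4 - 8x^3 - 34x^2 + 200x + 225


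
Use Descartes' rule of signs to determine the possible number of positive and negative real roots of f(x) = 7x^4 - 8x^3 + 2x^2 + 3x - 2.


Descartes' rule of signs:

For positive roots, count sign changes in f(x) = 7x^4 - 8x^3 + 2x^2 + 3x - 2:
Signs of coefficients: +, -, +, +, -
Number of sign changes: 3
Possible positive real roots: 3, 1

For negative roots, examine f(-x) = 7x^4 + 8x^3 + 2x^2 - 3x - 2:
Signs of coefficients: +, +, +, -, -
Number of sign changes: 1
Possible negative real roots: 1

Positive roots: 3 or 1; Negative roots: 1


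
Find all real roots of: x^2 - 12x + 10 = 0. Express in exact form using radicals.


Using the quadratic formula: x = (-b ± sqrt(b^2 - 4ac)) / (2a)
Here a = 1, b = -12, c = 10
Discriminant = b^2 - 4ac = (-12)^2 - 4(1)(10) = 144 - 40 = 104
Since discriminant = 104 > 0, there are two real roots.
x = (12 ± 2*sqrt(26)) / 2
Simplifying: x = 6 ± sqrt(26)
Numerically: x ≈ 11.0990 or x ≈ 0.9010

x = 6 + sqrt(26) or x = 6 - sqrt(26)


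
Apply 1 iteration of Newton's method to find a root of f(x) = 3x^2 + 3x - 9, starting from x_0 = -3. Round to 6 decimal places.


Newton's method: x_(n+1) = x_n - f(x_n)/f'(x_n)
f(x) = 3x^2 + 3x - 9
f'(x) = 6x + 3

Iteration 1:
  f(-3.000000) = 9.000000
  f'(-3.000000) = -15.000000
  x_1 = -3.000000 - (9.000000)/(-15.000000) = -2.400000

x_1 = -2.400000


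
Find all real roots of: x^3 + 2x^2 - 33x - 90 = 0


Let p(x) = x^3 + 2x^2 - 33x - 90. By the rational root theorem (leading coefficient 1), any rational root is an integer divisor of 90: try ±1, ±2, ... in turn.
Test x = 1: value = -120 ≠ 0.
Test x = -1: value = -56 ≠ 0.
Test x = 2: value = -140 ≠ 0.
Test x = -2: value = -24 ≠ 0.
Test x = 3: value = -144 ≠ 0.
Test x = -3: value = 0 ✓, so (x + 3) is a factor.
Synthetic division by (x + 3): bring down 1; 1(-3) + 2 = -1; (-1)(-3) - 33 = -30; (-30)(-3) - 90 = 0 → quotient x^2 - x - 30, remainder 0.
Solve the quadratic x^2 - x - 30 = 0: discriminant = (-1)^2 - 4(1)(-30) = 1 + 120 = 121.
sqrt(121) = 11, so x = (1 ± 11)/2: x = 6 or x = -5.

x = -5, x = -3, x = 6


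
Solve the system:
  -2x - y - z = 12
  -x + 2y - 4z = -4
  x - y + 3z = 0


Using Cramer's rule. Expand each determinant along the first row.
D  = (-2)*[2*3 - (-4)*(-1)] - (-1)*[(-1)*3 - (-4)*1] + (-1)*[(-1)*(-1) - 2*1]
  = (-2)*(2) - (-1)*(1) + (-1)*(-1) = -2
Dx = 12*[2*3 - (-4)*(-1)] - (-1)*[(-4)*3 - (-4)*0] + (-1)*[(-4)*(-1) - 2*0]
  = 12*(2) - (-1)*(-12) + (-1)*(4) = 8
Dy = (-2)*[(-4)*3 - (-4)*0] - 12*[(-1)*3 - (-4)*1] + (-1)*[(-1)*0 - (-4)*1]
  = (-2)*(-12) - 12*(1) + (-1)*(4) = 8
Dz = (-2)*[2*0 - (-4)*(-1)] - (-1)*[(-1)*0 - (-4)*1] + 12*[(-1)*(-1) - 2*1]
  = (-2)*(-4) - (-1)*(4) + 12*(-1) = 0
x = Dx/D = 8/-2 = -4, y = Dy/D = 8/-2 = -4, z = Dz/D = 0/-2 = 0
Check eq1: (-2)(-4) + (-1)(-4) + (-1)(0) = 12 = 12 ✓
Check eq2: (-1)(-4) + (2)(-4) + (-4)(0) = -4 = -4 ✓
Check eq3: (1)(-4) + (-1)(-4) + (3)(0) = 0 = 0 ✓

x = -4, y = -4, z = 0


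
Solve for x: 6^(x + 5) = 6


Express both sides with the same base.
6 = 6^1
Since the bases match, equate exponents: x + 5 = 1
So x = 1 - (5) = -4

x = -4


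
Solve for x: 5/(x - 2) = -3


Multiply both sides by (x - 2): 5 = -3(x - 2)
Distribute: 5 = -3x + 6
-3x = 5 - 6 = -1
x = 1/3

x = 1/3


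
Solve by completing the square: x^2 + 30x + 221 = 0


Start: x^2 + 30x + 221 = 0
Move constant: x^2 + 30x = -221
Half of 30 is 15, squared is 225
Add 225 to both sides: x^2 + 30x + 225 = 4
(x + 15)^2 = 4
x + 15 = ±2
x = -15 + 2 = -13 or x = -15 - 2 = -17

x = -17, x = -13


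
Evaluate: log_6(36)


We need the exponent such that 6^? = 36
6^2 = 36
Therefore log_6(36) = 2

2


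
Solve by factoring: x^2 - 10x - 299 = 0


We need two numbers that multiply to -299 and add to -10.
Those numbers are -23 and 13 (since (-23) * 13 = -299 and (-23) + 13 = -10).
So x^2 - 10x - 299 = (x - 23)(x + 13) = 0
Setting each factor to zero: x = 23 or x = -13

x = -13, x = 23


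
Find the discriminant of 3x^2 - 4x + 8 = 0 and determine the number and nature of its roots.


For ax^2 + bx + c = 0, discriminant D = b^2 - 4ac
Here a = 3, b = -4, c = 8
D = (-4)^2 - 4(3)(8) = 16 - 96 = -80

D = -80 < 0
The equation has no real roots (2 complex conjugate roots).

Discriminant = -80, no real roots (2 complex conjugate roots)


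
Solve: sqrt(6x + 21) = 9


Square both sides: 6x + 21 = 9^2 = 81
6x = 81 - 21 = 60
x = 10
Check: sqrt(6*10 + 21) = sqrt(81) = 9 ✓

x = 10


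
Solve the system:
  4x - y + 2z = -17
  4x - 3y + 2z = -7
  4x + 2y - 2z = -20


Using Cramer's rule. Expand each determinant along the first row.
D  = 4*[(-3)*(-2) - 2*2] - (-1)*[4*(-2) - 2*4] + 2*[4*2 - (-3)*4]
  = 4*(2) - (-1)*(-16) + 2*(20) = 32
Dx = (-17)*[(-3)*(-2) - 2*2] - (-1)*[(-7)*(-2) - 2*(-20)] + 2*[(-7)*2 - (-3)*(-20)]
  = (-17)*(2) - (-1)*(54) + 2*(-74) = -128
Dy = 4*[(-7)*(-2) - 2*(-20)] - (-17)*[4*(-2) - 2*4] + 2*[4*(-20) - (-7)*4]
  = 4*(54) - (-17)*(-16) + 2*(-52) = -160
Dz = 4*[(-3)*(-20) - (-7)*2] - (-1)*[4*(-20) - (-7)*4] + (-17)*[4*2 - (-3)*4]
  = 4*(74) - (-1)*(-52) + (-17)*(20) = -96
x = Dx/D = -128/32 = -4, y = Dy/D = -160/32 = -5, z = Dz/D = -96/32 = -3
Check eq1: (4)(-4) + (-1)(-5) + (2)(-3) = -17 = -17 ✓
Check eq2: (4)(-4) + (-3)(-5) + (2)(-3) = -7 = -7 ✓
Check eq3: (4)(-4) + (2)(-5) + (-2)(-3) = -20 = -20 ✓

x = -4, y = -5, z = -3


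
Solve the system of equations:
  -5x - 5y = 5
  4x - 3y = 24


Using Cramer's rule:
Determinant D = (-5)(-3) - (4)(-5) = 15 + 20 = 35
Dx = (5)(-3) - (24)(-5) = -15 + 120 = 105
Dy = (-5)(24) - (4)(5) = -120 - 20 = -140
x = Dx/D = 105/35 = 3
y = Dy/D = -140/35 = -4

x = 3, y = -4


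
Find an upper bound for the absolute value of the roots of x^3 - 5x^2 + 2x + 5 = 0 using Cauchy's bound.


Cauchy's bound: all roots r satisfy |r| <= 1 + max(|a_i/a_n|) for i = 0,...,n-1
where a_n is the leading coefficient.

Coefficients: [1, -5, 2, 5]
Leading coefficient a_n = 1
Ratios |a_i/a_n|: 5, 2, 5
Maximum ratio: 5
Cauchy's bound: |r| <= 1 + 5 = 6

Upper bound = 6
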